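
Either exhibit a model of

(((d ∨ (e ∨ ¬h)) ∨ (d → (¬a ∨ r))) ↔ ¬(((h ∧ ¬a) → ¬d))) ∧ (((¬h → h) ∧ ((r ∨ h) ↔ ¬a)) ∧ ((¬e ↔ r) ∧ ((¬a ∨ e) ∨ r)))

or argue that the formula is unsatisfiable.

e = False; r = True; h = True; a = False; d = True

  ((d ∨ (e ∨ ¬h)) ∨ (d → (¬a ∨ r))) ↔ ¬(((h ∧ ¬a) → ¬d)) = True
    (d ∨ (e ∨ ¬h)) ∨ (d → (¬a ∨ r)) = True
      d ∨ (e ∨ ¬h) = True
        e ∨ ¬h = False
          ¬h = False
      d → (¬a ∨ r) = True
        ¬a ∨ r = True
          ¬a = True
    ¬(((h ∧ ¬a) → ¬d)) = True
      (h ∧ ¬a) → ¬d = False
        h ∧ ¬a = True
          ¬a = True
        ¬d = False
  ((¬h → h) ∧ ((r ∨ h) ↔ ¬a)) ∧ ((¬e ↔ r) ∧ ((¬a ∨ e) ∨ r)) = True
    (¬h → h) ∧ ((r ∨ h) ↔ ¬a) = True
      ¬h → h = True
        ¬h = False
      (r ∨ h) ↔ ¬a = True
        r ∨ h = True
        ¬a = True
    (¬e ↔ r) ∧ ((¬a ∨ e) ∨ r) = True
      ¬e ↔ r = True
        ¬e = True
      (¬a ∨ e) ∨ r = True
        ¬a ∨ e = True
          ¬a = True
Both conjuncts True, so the formula holds.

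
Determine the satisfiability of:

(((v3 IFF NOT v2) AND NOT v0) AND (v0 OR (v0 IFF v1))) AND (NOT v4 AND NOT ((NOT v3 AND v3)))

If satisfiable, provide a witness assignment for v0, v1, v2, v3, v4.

v0=F, v1=F, v2=F, v3=T, v4=F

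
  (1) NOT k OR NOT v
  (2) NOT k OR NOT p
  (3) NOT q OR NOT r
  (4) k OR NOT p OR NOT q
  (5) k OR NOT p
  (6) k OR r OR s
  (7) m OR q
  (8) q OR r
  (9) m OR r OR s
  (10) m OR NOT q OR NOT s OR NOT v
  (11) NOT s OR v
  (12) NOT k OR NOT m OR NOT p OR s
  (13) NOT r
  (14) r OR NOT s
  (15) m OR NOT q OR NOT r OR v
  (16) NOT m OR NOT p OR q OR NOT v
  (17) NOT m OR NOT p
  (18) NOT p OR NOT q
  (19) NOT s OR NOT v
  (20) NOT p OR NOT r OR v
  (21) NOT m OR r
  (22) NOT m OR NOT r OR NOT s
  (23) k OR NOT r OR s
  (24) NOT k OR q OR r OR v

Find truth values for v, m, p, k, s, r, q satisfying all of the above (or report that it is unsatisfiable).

UNSATISFIABLE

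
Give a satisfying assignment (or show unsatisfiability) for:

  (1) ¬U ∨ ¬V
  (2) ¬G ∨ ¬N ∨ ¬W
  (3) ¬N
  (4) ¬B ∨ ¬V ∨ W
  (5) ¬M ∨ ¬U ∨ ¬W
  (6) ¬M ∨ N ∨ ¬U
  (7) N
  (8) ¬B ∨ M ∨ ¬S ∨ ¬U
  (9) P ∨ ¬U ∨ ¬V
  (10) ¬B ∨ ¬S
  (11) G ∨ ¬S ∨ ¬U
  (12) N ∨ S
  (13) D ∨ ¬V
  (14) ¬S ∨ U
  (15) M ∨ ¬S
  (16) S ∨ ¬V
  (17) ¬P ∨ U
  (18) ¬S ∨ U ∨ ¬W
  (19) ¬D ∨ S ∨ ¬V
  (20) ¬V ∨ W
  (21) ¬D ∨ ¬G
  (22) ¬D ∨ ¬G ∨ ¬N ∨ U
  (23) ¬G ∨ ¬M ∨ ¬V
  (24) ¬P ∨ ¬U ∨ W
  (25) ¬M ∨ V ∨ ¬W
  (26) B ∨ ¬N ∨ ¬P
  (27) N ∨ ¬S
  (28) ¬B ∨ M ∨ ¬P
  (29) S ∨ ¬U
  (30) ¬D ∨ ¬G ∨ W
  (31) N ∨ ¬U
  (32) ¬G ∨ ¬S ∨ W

Unsatisfiable — no assignment works.

Case N = True:
  Clause (¬N) is falsified — contradiction.
Case N = False:
  Clause (N) is falsified — contradiction.
Both cases fail, so the formula is unsatisfiable.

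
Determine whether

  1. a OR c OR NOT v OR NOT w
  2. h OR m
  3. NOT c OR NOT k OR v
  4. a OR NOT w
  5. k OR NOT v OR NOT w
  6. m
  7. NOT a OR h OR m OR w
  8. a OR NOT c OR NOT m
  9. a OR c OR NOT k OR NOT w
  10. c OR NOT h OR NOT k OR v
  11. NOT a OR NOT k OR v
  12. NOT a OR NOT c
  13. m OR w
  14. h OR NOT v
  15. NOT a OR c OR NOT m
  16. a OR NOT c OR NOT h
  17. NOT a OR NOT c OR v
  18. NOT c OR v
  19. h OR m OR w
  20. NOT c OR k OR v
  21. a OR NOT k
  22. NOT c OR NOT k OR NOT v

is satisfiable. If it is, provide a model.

h: True, a: False, m: True, c: False, k: False, v: False, w: False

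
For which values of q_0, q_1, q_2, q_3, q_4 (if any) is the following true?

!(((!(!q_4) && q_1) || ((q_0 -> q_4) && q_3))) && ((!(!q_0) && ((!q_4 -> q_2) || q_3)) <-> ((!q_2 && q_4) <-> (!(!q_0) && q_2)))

q_0=F; q_1=F; q_2=F; q_3=F; q_4=T

  !(((!(!q_4) && q_1) || ((q_0 -> q_4) && q_3))) = True
    (!(!q_4) && q_1) || ((q_0 -> q_4) && q_3) = False
      !(!q_4) && q_1 = False
        !(!q_4) = True
          !q_4 = False
      (q_0 -> q_4) && q_3 = False
        q_0 -> q_4 = True
  (!(!q_0) && ((!q_4 -> q_2) || q_3)) <-> ((!q_2 && q_4) <-> (!(!q_0) && q_2)) = True
    !(!q_0) && ((!q_4 -> q_2) || q_3) = False
      !(!q_0) = False
        !q_0 = True
      (!q_4 -> q_2) || q_3 = True
        !q_4 -> q_2 = True
          !q_4 = False
    (!q_2 && q_4) <-> (!(!q_0) && q_2) = False
      !q_2 && q_4 = True
        !q_2 = True
      !(!q_0) && q_2 = False
        !(!q_0) = False
          !q_0 = True
Both conjuncts True, so the formula holds.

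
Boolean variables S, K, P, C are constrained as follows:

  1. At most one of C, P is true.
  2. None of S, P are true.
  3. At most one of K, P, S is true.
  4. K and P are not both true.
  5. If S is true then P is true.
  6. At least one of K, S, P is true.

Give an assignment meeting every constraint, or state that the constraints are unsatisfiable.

S=F, K=T, P=F, C=T

  (1) {C, P}: 1 true — at most one ✓
  (2) {S, P}: 0 true — none ✓
  (3) {K, P, S}: 1 true — at most one ✓
  (4) K=T, P=F — not both ✓
  (5) S=F ⇒ P: vacuous ✓
  (6) {K, S, P}: 1 true — at least one ✓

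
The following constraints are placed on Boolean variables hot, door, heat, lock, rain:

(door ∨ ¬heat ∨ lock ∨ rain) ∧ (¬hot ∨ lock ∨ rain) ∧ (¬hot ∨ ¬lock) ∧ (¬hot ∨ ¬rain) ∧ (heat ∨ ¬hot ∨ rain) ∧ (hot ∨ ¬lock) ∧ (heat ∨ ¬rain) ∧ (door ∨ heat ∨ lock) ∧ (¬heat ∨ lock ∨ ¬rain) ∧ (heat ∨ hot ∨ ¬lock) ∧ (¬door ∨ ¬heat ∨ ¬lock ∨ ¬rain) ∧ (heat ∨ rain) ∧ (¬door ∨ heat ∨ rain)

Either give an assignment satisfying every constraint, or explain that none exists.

Try hot = True:
  (¬hot ∨ ¬lock) forces lock = False.
  (¬hot ∨ lock ∨ rain) forces rain = True.
  clause (¬hot ∨ ¬rain) is falsified — backtrack.
So hot = False.
  then (hot ∨ ¬lock) forces lock = False.
Try door = False:
  (door ∨ heat ∨ lock) forces heat = True.
  (door ∨ ¬heat ∨ lock ∨ rain) forces rain = True.
  clause (¬heat ∨ lock ∨ ¬rain) is falsified — backtrack.
So door = True.
Set heat = True.
  then (¬heat ∨ lock ∨ ¬rain) forces rain = False.
All clauses satisfied.

hot: False; door: True; heat: True; lock: False; rain: False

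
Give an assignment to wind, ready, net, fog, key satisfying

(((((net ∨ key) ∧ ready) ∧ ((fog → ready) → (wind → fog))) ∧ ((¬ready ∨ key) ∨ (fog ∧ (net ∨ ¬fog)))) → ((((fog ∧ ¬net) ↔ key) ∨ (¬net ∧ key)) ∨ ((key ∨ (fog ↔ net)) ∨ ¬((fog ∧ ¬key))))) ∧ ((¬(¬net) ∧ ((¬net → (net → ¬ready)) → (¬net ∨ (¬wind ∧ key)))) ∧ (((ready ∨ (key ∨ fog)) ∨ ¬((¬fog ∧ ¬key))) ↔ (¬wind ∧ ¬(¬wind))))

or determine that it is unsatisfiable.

Unsatisfiable

Case net = True: the formula simplifies to (((ready ∧ ((fog → ready) → (wind → fog))) ∧ ((¬ready ∨ key) ∨ fog)) → (¬key ∨ ((key ∨ fog) ∨ ¬((fog ∧ ¬key))))) ∧ ((¬wind ∧ key) ∧ (((ready ∨ (key ∨ fog)) ∨ ¬((¬fog ∧ ¬key))) ↔ (¬wind ∧ ¬(¬wind)))).
  key = True: simplifies to ¬wind ∧ (¬wind ∧ ¬(¬wind)).
    wind = True: the conjunct ¬wind is False.
    wind = False: the conjunct ¬(¬wind) becomes ¬(¬False) = False.
  key = False: the conjunct key is False.
Case net = False: the conjunct ¬(¬net) becomes ¬(¬False) = False.
Both cases fail — unsatisfiable.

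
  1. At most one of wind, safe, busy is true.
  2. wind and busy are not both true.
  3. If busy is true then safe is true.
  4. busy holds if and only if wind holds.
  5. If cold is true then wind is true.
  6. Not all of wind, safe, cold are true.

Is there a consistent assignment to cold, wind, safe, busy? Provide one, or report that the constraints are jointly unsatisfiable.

cold: False, wind: False, safe: True, busy: False

  (1) {wind, safe, busy}: 1 true — at most one ✓
  (2) wind=F, busy=F — not both ✓
  (3) busy=F ⇒ safe: vacuous ✓
  (4) busy=F, wind=F — same ✓
  (5) cold=F ⇒ wind: vacuous ✓
  (6) {wind, safe, cold}: 1/3 true — not all ✓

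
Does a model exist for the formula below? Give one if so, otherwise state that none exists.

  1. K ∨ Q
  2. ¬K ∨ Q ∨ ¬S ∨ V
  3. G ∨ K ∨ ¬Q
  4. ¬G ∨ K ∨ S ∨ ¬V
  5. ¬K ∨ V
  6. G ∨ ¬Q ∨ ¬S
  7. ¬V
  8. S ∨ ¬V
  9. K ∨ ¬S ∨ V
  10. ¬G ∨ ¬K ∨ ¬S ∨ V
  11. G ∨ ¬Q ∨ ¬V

S=F, V=F, K=F, G=T, Q=T

Unit clause (¬V) forces V = False.
In (¬K ∨ V) only ¬K is left, so K = False.
In (K ∨ ¬S ∨ V) only ¬S is left, so S = False.
In (K ∨ Q) only Q is left, so Q = True.
In (G ∨ K ∨ ¬Q) only G is left, so G = True.
All clauses satisfied.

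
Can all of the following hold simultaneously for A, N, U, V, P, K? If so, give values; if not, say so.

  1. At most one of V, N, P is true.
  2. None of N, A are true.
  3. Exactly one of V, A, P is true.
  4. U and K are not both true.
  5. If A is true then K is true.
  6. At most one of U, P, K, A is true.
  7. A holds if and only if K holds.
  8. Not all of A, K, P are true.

A=F, N=F, U=F, V=F, P=T, K=F

  (1) {V, N, P}: 1 true — at most one ✓
  (2) {N, A}: 0 true — none ✓
  (3) {V, A, P}: 1 true — exactly one ✓
  (4) U=F, K=F — not both ✓
  (5) A=F ⇒ K: vacuous ✓
  (6) {U, P, K, A}: 1 true — at most one ✓
  (7) A=F, K=F — same ✓
  (8) {A, K, P}: 1/3 true — not all ✓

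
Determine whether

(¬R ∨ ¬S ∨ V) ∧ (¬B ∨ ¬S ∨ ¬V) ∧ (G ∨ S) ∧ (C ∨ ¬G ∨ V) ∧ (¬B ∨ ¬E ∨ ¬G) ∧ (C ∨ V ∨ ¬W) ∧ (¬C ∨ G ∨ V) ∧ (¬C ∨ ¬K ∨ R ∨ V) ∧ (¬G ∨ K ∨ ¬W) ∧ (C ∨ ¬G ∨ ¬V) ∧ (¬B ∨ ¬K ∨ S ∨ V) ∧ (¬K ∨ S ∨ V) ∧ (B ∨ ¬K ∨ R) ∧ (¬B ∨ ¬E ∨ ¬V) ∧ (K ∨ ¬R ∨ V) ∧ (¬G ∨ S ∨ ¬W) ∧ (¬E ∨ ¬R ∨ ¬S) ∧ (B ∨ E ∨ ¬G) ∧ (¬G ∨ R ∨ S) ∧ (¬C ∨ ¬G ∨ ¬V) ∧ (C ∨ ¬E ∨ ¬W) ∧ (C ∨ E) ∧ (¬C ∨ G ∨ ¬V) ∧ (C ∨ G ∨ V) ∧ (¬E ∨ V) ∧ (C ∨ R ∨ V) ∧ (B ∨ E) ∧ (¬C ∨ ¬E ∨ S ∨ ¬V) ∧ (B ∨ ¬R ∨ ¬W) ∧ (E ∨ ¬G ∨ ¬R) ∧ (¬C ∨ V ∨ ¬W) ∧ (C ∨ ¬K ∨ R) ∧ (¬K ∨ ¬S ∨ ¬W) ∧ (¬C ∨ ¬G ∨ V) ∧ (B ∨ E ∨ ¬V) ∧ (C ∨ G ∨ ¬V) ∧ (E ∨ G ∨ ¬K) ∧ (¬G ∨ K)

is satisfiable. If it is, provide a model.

The formula is unsatisfiable.

Case C = True:
  If V = True:
    (¬C ∨ ¬G ∨ ¬V) forces G = False.
    clause (¬C ∨ G ∨ ¬V) is falsified.
  If V = False:
    (¬C ∨ G ∨ V) forces G = True.
    clause (¬C ∨ ¬G ∨ V) is falsified.
  Every sub-case reaches a contradiction.
Case C = False:
  (C ∨ E) forces E = True.
  (C ∨ ¬E ∨ ¬W) forces W = False.
  (¬E ∨ V) forces V = True.
  (C ∨ ¬G ∨ ¬V) forces G = False.
  Clause (C ∨ G ∨ ¬V) is falsified — contradiction.
Both cases fail, so the formula is unsatisfiable.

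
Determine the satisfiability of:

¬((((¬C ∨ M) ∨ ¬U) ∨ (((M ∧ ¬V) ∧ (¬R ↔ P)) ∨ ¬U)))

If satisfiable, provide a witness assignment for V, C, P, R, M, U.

V = True, C = True, P = True, R = False, M = False, U = True

  ¬((((¬C ∨ M) ∨ ¬U) ∨ (((M ∧ ¬V) ∧ (¬R ↔ P)) ∨ ¬U))) = True
    ((¬C ∨ M) ∨ ¬U) ∨ (((M ∧ ¬V) ∧ (¬R ↔ P)) ∨ ¬U) = False
      (¬C ∨ M) ∨ ¬U = False
        ¬C ∨ M = False
          ¬C = False
        ¬U = False
      ((M ∧ ¬V) ∧ (¬R ↔ P)) ∨ ¬U = False
        (M ∧ ¬V) ∧ (¬R ↔ P) = False
          M ∧ ¬V = False
            ¬V = False
          ¬R ↔ P = True
            ¬R = True
        ¬U = False
The formula evaluates to True.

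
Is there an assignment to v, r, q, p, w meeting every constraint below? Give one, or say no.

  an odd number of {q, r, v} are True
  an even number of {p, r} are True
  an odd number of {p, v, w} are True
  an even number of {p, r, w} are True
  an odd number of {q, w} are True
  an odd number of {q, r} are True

Unsatisfiable

Adding constraints 1, 2, 3, 5 mod 2: every variable appears an even number of times on the left, so the left side is 0.
But the right sides sum to 1 (mod 2). 0 ≠ 1 — the system is inconsistent.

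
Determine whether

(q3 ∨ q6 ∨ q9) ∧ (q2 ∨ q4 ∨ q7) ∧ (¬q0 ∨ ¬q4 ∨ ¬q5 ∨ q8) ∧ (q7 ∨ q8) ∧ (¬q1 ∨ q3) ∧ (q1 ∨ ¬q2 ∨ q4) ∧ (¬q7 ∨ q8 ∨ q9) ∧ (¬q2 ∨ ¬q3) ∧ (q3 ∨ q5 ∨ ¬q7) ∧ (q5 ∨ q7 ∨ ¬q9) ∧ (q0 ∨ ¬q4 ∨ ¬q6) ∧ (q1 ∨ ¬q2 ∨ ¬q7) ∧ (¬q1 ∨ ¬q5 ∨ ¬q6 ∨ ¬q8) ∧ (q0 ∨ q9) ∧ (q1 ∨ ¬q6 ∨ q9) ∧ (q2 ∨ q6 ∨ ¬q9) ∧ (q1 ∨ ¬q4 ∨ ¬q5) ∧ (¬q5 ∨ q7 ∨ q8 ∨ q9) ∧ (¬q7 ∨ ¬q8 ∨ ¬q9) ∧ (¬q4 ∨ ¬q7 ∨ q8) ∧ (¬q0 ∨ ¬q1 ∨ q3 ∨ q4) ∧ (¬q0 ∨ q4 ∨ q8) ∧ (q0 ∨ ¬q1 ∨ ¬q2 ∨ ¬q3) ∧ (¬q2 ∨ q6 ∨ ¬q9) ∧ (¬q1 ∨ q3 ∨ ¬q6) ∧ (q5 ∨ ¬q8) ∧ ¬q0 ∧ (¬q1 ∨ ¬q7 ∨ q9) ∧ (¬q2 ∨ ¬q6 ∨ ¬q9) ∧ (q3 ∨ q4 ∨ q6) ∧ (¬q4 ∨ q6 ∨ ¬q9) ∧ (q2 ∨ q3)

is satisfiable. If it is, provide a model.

Unit clause (¬q0) forces q0 = False.
In (q0 ∨ q9) only q9 is left, so q9 = True.
Set q1 = True.
  then (¬q1 ∨ q3) forces q3 = True.
  then (¬q2 ∨ ¬q3) forces q2 = False.
  then (q2 ∨ q6 ∨ ¬q9) forces q6 = True.
  then (q0 ∨ ¬q4 ∨ ¬q6) forces q4 = False.
  then (q2 ∨ q4 ∨ q7) forces q7 = True.
  then (¬q7 ∨ ¬q8 ∨ ¬q9) forces q8 = False.
Set q5 = True.
All clauses satisfied.

q0: False; q1: True; q2: False; q3: True; q4: False; q5: True; q6: True; q7: True; q8: False; q9: True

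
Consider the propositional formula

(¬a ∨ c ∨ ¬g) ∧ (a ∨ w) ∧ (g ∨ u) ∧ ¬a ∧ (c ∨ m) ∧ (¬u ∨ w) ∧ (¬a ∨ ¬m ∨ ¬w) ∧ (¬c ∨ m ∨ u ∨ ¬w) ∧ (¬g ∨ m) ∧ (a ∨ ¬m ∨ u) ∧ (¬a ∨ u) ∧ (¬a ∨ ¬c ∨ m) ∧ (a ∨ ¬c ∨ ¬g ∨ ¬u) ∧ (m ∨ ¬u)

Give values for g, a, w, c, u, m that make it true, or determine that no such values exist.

g = True, a = False, w = True, c = False, u = True, m = True

Unit clause (¬a) forces a = False.
In (a ∨ w) only w is left, so w = True.
Set g = True.
  then (¬g ∨ m) forces m = True.
  then (a ∨ ¬m ∨ u) forces u = True.
  then (a ∨ ¬c ∨ ¬g ∨ ¬u) forces c = False.
All clauses satisfied.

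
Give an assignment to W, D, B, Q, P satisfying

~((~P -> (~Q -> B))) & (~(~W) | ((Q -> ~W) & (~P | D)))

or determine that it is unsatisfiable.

W = True, D = True, B = False, Q = False, P = False

  ~((~P -> (~Q -> B))) = True
    ~P -> (~Q -> B) = False
      ~P = True
      ~Q -> B = False
        ~Q = True
  ~(~W) | ((Q -> ~W) & (~P | D)) = True
    ~(~W) = True
      ~W = False
    (Q -> ~W) & (~P | D) = True
      Q -> ~W = True
        ~W = False
      ~P | D = True
        ~P = True
Both conjuncts True, so the formula holds.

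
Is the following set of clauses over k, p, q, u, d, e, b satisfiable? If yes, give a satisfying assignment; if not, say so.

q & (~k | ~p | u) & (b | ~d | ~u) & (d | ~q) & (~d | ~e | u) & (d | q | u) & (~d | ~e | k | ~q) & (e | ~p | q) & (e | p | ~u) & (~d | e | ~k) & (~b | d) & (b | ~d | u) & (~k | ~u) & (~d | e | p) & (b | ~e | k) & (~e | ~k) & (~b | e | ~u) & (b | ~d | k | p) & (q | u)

k = False, p = True, q = True, u = False, d = True, e = False, b = True

Unit clause (q) forces q = True.
In (d | ~q) only d is left, so d = True.
Set k = False.
  then (~d | ~e | k | ~q) forces e = False.
  then (~d | e | p) forces p = True.
Try u = True:
  (b | ~d | ~u) forces b = True.
  clause (~b | e | ~u) is falsified — backtrack.
So u = False.
  then (b | ~d | u) forces b = True.
All clauses satisfied.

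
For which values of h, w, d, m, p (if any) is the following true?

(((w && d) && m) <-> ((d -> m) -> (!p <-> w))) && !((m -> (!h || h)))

Unsatisfiable — no assignment works.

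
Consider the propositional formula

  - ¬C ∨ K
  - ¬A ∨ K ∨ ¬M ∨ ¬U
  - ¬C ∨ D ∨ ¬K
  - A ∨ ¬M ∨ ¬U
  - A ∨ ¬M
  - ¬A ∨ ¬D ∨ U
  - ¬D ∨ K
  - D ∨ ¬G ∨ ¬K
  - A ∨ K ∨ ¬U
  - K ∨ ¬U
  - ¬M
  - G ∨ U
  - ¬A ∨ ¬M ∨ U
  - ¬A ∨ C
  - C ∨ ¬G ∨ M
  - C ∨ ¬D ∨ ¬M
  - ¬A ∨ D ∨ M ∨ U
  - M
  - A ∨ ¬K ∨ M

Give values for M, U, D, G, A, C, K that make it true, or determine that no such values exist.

Case M = True:
  Clause (¬M) is falsified — contradiction.
Case M = False:
  Clause (M) is falsified — contradiction.
Both cases fail, so the formula is unsatisfiable.

No satisfying assignment exists.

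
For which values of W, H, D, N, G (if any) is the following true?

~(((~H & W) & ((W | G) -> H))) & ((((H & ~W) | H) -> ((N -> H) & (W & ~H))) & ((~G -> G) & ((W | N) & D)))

W = False, H = False, D = True, N = True, G = True

  ~(((~H & W) & ((W | G) -> H))) = True
    (~H & W) & ((W | G) -> H) = False
      ~H & W = False
        ~H = True
      (W | G) -> H = False
        W | G = True
  (((H & ~W) | H) -> ((N -> H) & (W & ~H))) & ((~G -> G) & ((W | N) & D)) = True
    ((H & ~W) | H) -> ((N -> H) & (W & ~H)) = True
      (H & ~W) | H = False
        H & ~W = False
          ~W = True
      (N -> H) & (W & ~H) = False
        N -> H = False
        W & ~H = False
          ~H = True
    (~G -> G) & ((W | N) & D) = True
      ~G -> G = True
        ~G = False
      (W | N) & D = True
        W | N = True
Both conjuncts True, so the formula holds.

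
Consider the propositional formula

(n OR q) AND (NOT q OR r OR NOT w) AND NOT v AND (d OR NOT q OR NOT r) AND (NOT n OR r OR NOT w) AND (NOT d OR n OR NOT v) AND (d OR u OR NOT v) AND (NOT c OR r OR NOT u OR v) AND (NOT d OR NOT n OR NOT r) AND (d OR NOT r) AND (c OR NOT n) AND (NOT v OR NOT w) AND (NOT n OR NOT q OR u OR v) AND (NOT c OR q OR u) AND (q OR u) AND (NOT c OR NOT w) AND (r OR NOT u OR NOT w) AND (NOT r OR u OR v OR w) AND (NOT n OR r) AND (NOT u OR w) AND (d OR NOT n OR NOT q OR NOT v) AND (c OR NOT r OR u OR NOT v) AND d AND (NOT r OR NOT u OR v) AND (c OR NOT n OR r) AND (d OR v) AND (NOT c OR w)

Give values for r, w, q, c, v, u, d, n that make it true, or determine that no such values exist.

r=T; w=T; q=T; c=F; v=F; u=F; d=T; n=F

Unit clause (NOT v) forces v = False.
Unit clause (d) forces d = True.
Set r = True.
  then (NOT d OR NOT n OR NOT r) forces n = False.
  then (NOT r OR NOT u OR v) forces u = False.
  then (n OR q) forces q = True.
  then (NOT r OR u OR v OR w) forces w = True.
  then (NOT c OR NOT w) forces c = False.
All clauses satisfied.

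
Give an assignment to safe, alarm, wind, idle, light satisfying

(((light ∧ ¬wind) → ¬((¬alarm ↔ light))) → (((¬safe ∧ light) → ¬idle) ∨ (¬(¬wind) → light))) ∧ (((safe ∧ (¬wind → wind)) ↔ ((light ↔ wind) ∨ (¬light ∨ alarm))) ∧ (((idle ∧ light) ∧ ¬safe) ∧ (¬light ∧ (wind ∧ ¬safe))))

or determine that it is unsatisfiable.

The formula is unsatisfiable.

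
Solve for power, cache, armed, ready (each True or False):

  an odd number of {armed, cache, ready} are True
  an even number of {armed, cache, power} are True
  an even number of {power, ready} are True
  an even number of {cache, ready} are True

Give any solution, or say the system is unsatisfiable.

Adding constraints 1, 2, 3 mod 2: every variable appears an even number of times on the left, so the left side is 0.
But the right sides sum to 1 (mod 2). 0 ≠ 1 — the system is inconsistent.

Unsatisfiable — no assignment works.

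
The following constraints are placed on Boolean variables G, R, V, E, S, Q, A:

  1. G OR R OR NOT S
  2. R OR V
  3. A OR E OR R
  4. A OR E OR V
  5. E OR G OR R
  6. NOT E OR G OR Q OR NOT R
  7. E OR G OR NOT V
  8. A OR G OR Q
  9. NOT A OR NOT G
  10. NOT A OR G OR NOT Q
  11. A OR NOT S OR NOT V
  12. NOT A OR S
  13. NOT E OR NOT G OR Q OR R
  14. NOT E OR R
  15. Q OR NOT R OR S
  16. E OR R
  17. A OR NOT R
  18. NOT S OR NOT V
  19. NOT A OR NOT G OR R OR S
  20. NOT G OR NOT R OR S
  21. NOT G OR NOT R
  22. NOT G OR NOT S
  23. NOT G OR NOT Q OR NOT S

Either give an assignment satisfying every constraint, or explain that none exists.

Try G = True:
  (NOT A OR NOT G) forces A = False.
  (A OR NOT R) forces R = False.
  (R OR V) forces V = True.
  (A OR E OR R) forces E = True.
  clause (NOT E OR R) is falsified — backtrack.
So G = False.
Try R = False:
  (G OR R OR NOT S) forces S = False.
  (R OR V) forces V = True.
  (E OR G OR R) forces E = True.
  clause (NOT E OR R) is falsified — backtrack.
So R = True.
  then (A OR NOT R) forces A = True.
  then (NOT A OR G OR NOT Q) forces Q = False.
  then (NOT A OR S) forces S = True.
  then (NOT S OR NOT V) forces V = False.
  then (NOT E OR G OR Q OR NOT R) forces E = False.
All clauses satisfied.

G=F; R=T; V=F; E=F; S=T; Q=F; A=T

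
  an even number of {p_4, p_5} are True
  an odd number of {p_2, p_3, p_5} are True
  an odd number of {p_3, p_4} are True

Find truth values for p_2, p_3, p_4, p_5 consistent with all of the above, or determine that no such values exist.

p_2=F, p_3=T, p_4=F, p_5=F

{p_4, p_5}: 0 true → even ✓
{p_2, p_3, p_5}: 1 true → odd ✓
{p_3, p_4}: 1 true → odd ✓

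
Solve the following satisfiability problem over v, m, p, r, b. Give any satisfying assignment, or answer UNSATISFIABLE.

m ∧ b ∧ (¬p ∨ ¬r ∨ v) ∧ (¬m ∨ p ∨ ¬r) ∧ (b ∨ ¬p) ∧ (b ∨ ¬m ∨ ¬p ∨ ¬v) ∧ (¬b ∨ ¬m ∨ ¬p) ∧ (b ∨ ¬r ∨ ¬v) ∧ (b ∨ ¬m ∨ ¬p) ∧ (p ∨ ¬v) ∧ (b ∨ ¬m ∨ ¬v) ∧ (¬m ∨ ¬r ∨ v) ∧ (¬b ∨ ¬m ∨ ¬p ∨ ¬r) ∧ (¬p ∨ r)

Unit clause (m) forces m = True.
Unit clause (b) forces b = True.
In (¬b ∨ ¬m ∨ ¬p) only ¬p is left, so p = False.
In (p ∨ ¬v) only ¬v is left, so v = False.
In (¬m ∨ ¬r ∨ v) only ¬r is left, so r = False.
All clauses satisfied.

v = False, m = True, p = False, r = False, b = True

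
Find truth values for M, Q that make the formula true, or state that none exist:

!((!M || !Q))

M = True, Q = True

  !((!M || !Q)) = True
    !M || !Q = False
      !M = False
      !Q = False
The formula evaluates to True.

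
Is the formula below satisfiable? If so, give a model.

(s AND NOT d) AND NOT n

s = True, d = False, n = False

  s AND NOT d = True
    NOT d = True
  NOT n = True
Both conjuncts True, so the formula holds.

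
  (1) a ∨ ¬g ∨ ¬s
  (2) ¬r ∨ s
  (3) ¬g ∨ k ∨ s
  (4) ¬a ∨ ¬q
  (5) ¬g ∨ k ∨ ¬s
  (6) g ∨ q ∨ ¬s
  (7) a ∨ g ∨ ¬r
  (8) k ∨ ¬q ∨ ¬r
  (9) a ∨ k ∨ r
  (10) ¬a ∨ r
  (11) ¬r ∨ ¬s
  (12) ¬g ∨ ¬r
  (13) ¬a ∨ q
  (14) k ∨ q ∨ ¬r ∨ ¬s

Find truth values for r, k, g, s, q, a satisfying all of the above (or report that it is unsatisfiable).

r = False, k = True, g = True, s = False, q = False, a = False

Try r = True:
  (¬r ∨ s) forces s = True.
  clause (¬r ∨ ¬s) is falsified — backtrack.
So r = False.
  then (¬a ∨ r) forces a = False.
  then (a ∨ k ∨ r) forces k = True.
Set g = True.
  then (a ∨ ¬g ∨ ¬s) forces s = False.
Set q = False.
All clauses satisfied.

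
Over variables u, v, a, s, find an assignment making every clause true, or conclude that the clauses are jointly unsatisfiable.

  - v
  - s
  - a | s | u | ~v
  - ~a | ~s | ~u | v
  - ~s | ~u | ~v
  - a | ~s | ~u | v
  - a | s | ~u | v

Unit clause (v) forces v = True.
Unit clause (s) forces s = True.
In (~s | ~u | ~v) only ~u is left, so u = False.
Set a = True.
Check each clause:
  (v): v holds.
  (s): s holds.
  (a | s | u | ~v): a holds.
  (~a | ~s | ~u | v): ~u holds.
  (~s | ~u | ~v): ~u holds.
  (a | ~s | ~u | v): a holds.
  (a | s | ~u | v): a holds.
All clauses satisfied.

u=F; v=T; a=T; s=T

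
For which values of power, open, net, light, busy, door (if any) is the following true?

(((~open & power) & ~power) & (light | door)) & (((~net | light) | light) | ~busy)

No satisfying assignment exists.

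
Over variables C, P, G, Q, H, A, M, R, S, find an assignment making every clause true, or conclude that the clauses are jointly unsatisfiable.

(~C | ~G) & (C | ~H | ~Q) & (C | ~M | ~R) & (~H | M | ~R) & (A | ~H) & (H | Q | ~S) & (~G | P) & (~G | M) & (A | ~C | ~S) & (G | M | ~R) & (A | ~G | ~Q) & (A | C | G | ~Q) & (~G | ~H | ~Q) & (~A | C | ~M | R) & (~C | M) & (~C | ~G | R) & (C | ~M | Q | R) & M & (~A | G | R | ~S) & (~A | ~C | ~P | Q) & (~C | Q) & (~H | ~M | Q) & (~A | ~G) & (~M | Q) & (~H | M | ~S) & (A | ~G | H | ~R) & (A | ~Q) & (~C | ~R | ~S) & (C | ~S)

Unit clause (M) forces M = True.
In (~M | Q) only Q is left, so Q = True.
In (A | ~Q) only A is left, so A = True.
In (~A | ~G) only ~G is left, so G = False.
Try C = False:
  (C | ~H | ~Q) forces H = False.
  (C | ~M | ~R) forces R = False.
  clause (~A | C | ~M | R) is falsified — backtrack.
So C = True.
Set P = False.
Set H = True.
Set R = True.
  then (~C | ~R | ~S) forces S = False.
All clauses satisfied.

C=T; P=F; G=F; Q=T; H=T; A=T; M=T; R=T; S=F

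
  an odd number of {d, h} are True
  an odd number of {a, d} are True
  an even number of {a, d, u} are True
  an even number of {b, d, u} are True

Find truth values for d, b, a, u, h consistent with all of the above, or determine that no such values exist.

d: True, b: False, a: False, u: True, h: False

{d, h}: 1 true → odd ✓
{a, d}: 1 true → odd ✓
{a, d, u}: 2 true → even ✓
{b, d, u}: 2 true → even ✓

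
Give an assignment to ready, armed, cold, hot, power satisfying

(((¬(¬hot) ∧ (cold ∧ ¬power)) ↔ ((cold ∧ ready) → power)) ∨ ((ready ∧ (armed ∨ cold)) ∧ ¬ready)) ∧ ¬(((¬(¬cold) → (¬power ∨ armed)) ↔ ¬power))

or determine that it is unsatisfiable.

Case power = True: the formula simplifies to ((ready ∧ (armed ∨ cold)) ∧ ¬ready) ∧ ¬(¬((¬(¬cold) → armed))).
  ready = True: the conjunct ¬ready is False.
  ready = False: the conjunct ready is False.
Case power = False: the conjunct ¬(((¬(¬cold) → (¬power ∨ armed)) ↔ ¬power)) becomes ¬((True ↔ True)) = False.
Both cases fail — unsatisfiable.

Unsatisfiable — no assignment works.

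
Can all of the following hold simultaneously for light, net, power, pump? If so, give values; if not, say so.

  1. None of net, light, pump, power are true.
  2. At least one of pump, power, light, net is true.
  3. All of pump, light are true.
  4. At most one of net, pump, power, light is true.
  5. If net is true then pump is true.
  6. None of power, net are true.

The formula is unsatisfiable.

Case light = True:
  Constraint (1) is violated (light=T) — contradiction.
Case light = False:
  Constraint (3) is violated (light=F) — contradiction.
Both cases fail — unsatisfiable.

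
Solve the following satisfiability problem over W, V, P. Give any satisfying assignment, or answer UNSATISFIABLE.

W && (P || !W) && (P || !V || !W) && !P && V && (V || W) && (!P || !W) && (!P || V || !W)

Case W = True:
  (P || !W) forces P = True.
  Clause (!P) is falsified — contradiction.
Case W = False:
  Clause (W) is falsified — contradiction.
Both cases fail, so the formula is unsatisfiable.

The formula is unsatisfiable.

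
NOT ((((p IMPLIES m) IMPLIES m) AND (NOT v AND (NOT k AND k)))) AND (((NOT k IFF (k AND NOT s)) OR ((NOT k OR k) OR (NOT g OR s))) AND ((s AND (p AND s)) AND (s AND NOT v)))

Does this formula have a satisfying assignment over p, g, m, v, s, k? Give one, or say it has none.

p = True, g = False, m = True, v = False, s = True, k = True

  NOT ((((p IMPLIES m) IMPLIES m) AND (NOT v AND (NOT k AND k)))) = True
    ((p IMPLIES m) IMPLIES m) AND (NOT v AND (NOT k AND k)) = False
      (p IMPLIES m) IMPLIES m = True
        p IMPLIES m = True
      NOT v AND (NOT k AND k) = False
        NOT v = True
        NOT k AND k = False
          NOT k = False
  ((NOT k IFF (k AND NOT s)) OR ((NOT k OR k) OR (NOT g OR s))) AND ((s AND (p AND s)) AND (s AND NOT v)) = True
    (NOT k IFF (k AND NOT s)) OR ((NOT k OR k) OR (NOT g OR s)) = True
      NOT k IFF (k AND NOT s) = True
        NOT k = False
        k AND NOT s = False
          NOT s = False
      (NOT k OR k) OR (NOT g OR s) = True
        NOT k OR k = True
          NOT k = False
        NOT g OR s = True
          NOT g = True
    (s AND (p AND s)) AND (s AND NOT v) = True
      s AND (p AND s) = True
        p AND s = True
      s AND NOT v = True
        NOT v = True
Both conjuncts True, so the formula holds.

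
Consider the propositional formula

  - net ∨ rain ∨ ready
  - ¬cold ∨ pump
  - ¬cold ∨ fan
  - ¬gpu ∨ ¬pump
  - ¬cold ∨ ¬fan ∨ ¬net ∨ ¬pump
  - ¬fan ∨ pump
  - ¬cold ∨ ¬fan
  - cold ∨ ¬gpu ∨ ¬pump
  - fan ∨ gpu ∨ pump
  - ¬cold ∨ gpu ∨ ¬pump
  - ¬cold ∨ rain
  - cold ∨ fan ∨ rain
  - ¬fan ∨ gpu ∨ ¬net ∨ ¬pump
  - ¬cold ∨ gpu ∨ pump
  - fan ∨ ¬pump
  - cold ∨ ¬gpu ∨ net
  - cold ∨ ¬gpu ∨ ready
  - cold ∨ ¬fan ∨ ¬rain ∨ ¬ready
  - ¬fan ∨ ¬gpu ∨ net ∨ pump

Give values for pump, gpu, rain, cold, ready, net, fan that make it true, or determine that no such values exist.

Set pump = True.
  then (¬gpu ∨ ¬pump) forces gpu = False.
  then (¬cold ∨ gpu ∨ ¬pump) forces cold = False.
  then (fan ∨ ¬pump) forces fan = True.
  then (¬fan ∨ gpu ∨ ¬net ∨ ¬pump) forces net = False.
Set rain = False.
  then (net ∨ rain ∨ ready) forces ready = True.
All clauses satisfied.

pump: True, gpu: False, rain: False, cold: False, ready: True, net: False, fan: True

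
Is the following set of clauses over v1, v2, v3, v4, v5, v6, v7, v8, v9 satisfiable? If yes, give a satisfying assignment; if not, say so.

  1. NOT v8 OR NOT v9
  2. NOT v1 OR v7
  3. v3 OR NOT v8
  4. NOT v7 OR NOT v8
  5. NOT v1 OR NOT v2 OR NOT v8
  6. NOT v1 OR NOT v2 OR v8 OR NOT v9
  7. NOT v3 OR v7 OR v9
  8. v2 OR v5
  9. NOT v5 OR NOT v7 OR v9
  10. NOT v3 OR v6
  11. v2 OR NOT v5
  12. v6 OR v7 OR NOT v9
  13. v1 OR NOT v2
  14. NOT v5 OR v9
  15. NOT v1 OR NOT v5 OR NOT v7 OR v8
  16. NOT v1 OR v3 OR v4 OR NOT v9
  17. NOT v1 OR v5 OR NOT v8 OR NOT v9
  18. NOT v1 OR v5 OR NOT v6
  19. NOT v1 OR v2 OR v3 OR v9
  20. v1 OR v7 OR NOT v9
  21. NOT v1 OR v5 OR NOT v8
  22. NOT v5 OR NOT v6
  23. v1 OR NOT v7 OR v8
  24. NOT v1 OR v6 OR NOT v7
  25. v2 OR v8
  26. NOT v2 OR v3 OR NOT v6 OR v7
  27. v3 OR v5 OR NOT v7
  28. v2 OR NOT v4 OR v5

Case v2 = True:
  (v1 OR NOT v2) forces v1 = True.
  (NOT v1 OR v7) forces v7 = True.
  (NOT v7 OR NOT v8) forces v8 = False.
  (NOT v1 OR NOT v2 OR v8 OR NOT v9) forces v9 = False.
  (NOT v5 OR NOT v7 OR v9) forces v5 = False.
  (NOT v1 OR v5 OR NOT v6) forces v6 = False.
  Clause (NOT v1 OR v6 OR NOT v7) is falsified — contradiction.
Case v2 = False:
  (v2 OR v5) forces v5 = True.
  Clause (v2 OR NOT v5) is falsified — contradiction.
Both cases fail, so the formula is unsatisfiable.

UNSATISFIABLE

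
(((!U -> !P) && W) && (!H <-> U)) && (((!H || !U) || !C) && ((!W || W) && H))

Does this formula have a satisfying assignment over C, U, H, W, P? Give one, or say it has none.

C = True, U = False, H = True, W = True, P = False

  ((!U -> !P) && W) && (!H <-> U) = True
    (!U -> !P) && W = True
      !U -> !P = True
        !U = True
        !P = True
    !H <-> U = True
      !H = False
  ((!H || !U) || !C) && ((!W || W) && H) = True
    (!H || !U) || !C = True
      !H || !U = True
        !H = False
        !U = True
      !C = False
    (!W || W) && H = True
      !W || W = True
        !W = False
Both conjuncts True, so the formula holds.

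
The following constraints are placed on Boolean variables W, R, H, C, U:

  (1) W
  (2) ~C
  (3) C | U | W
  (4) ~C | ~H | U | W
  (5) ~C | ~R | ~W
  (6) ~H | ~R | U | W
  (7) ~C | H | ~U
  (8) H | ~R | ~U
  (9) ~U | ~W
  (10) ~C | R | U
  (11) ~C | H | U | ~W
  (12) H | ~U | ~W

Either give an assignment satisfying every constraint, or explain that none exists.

W=T; R=T; H=F; C=F; U=F

Unit clause (W) forces W = True.
Unit clause (~C) forces C = False.
In (~U | ~W) only ~U is left, so U = False.
Set R = True.
Set H = False.
All clauses satisfied.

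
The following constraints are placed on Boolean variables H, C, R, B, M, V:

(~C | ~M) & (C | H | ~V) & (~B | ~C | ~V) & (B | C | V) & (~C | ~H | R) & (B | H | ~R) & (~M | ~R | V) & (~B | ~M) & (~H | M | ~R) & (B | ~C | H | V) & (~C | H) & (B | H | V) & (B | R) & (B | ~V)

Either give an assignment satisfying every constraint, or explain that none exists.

H = False, C = False, R = False, B = True, M = False, V = False

Set H = False.
  then (~C | H) forces C = False.
  then (C | H | ~V) forces V = False.
  then (B | C | V) forces B = True.
  then (~B | ~M) forces M = False.
Set R = False.
All clauses satisfied.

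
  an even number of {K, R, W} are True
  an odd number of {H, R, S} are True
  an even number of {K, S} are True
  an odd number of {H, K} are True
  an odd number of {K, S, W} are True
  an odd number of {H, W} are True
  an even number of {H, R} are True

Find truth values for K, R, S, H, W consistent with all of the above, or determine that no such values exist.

K = True, R = False, S = True, H = False, W = True

{K, R, W}: 2 true → even ✓
{H, R, S}: 1 true → odd ✓
{K, S}: 2 true → even ✓
{H, K}: 1 true → odd ✓
{K, S, W}: 3 true → odd ✓
{H, W}: 1 true → odd ✓
{H, R}: 0 true → even ✓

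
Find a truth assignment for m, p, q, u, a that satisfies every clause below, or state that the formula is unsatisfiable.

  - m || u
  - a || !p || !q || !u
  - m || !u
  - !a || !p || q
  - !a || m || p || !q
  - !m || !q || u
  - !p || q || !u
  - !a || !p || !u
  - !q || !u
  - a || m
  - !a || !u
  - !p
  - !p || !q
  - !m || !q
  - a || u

Unit clause (!p) forces p = False.
Try m = False:
  (m || u) forces u = True.
  clause (m || !u) is falsified — backtrack.
So m = True.
  then (!m || !q) forces q = False.
Set u = True.
  then (!a || !u) forces a = False.
All clauses satisfied.

m: True, p: False, q: False, u: True, a: False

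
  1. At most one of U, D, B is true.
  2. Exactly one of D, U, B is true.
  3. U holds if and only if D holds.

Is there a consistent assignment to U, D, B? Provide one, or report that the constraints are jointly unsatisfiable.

U = False, D = False, B = True

  (1) {U, D, B}: 1 true — at most one ✓
  (2) {D, U, B}: 1 true — exactly one ✓
  (3) U=F, D=F — same ✓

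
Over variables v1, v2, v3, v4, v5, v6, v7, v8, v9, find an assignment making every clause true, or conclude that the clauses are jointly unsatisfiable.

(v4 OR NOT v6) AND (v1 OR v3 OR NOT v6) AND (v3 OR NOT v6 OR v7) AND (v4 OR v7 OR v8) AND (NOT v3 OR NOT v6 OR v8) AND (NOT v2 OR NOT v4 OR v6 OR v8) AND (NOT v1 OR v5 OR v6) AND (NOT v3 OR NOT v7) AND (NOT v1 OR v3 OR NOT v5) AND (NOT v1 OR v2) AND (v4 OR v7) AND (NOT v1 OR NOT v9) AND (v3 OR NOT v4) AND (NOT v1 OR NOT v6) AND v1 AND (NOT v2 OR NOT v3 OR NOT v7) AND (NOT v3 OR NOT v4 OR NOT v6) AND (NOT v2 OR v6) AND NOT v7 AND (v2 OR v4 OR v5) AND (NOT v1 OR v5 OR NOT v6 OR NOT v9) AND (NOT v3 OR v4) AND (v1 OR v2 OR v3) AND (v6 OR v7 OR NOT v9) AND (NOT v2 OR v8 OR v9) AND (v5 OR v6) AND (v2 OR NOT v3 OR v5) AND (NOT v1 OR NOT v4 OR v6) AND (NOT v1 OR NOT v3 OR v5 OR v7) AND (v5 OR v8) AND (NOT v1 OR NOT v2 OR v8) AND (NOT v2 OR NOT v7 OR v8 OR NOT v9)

Unsatisfiable

Case v1 = True:
  (NOT v1 OR v2) forces v2 = True.
  (NOT v1 OR NOT v9) forces v9 = False.
  (NOT v1 OR NOT v6) forces v6 = False.
  Clause (NOT v2 OR v6) is falsified — contradiction.
Case v1 = False:
  Clause (v1) is falsified — contradiction.
Both cases fail, so the formula is unsatisfiable.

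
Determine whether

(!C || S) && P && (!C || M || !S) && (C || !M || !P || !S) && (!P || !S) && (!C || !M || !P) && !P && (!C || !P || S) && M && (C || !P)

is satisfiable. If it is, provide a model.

The formula is unsatisfiable.

Case P = True:
  Clause (!P) is falsified — contradiction.
Case P = False:
  Clause (P) is falsified — contradiction.
Both cases fail, so the formula is unsatisfiable.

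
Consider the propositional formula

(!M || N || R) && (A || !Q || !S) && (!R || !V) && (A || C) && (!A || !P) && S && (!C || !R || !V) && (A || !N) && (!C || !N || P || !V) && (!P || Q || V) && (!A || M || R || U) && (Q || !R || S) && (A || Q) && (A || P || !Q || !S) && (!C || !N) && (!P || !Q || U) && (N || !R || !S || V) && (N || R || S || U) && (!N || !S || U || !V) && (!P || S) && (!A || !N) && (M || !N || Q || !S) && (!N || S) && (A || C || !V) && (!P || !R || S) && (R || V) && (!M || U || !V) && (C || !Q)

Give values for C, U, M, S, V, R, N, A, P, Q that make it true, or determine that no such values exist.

Unit clause (S) forces S = True.
Set C = True.
  then (!C || !N) forces N = False.
Set U = True.
Try M = True:
  (!M || N || R) forces R = True.
  (!R || !V) forces V = False.
  clause (N || !R || !S || V) is falsified — backtrack.
So M = False.
Try V = False:
  (N || !R || !S || V) forces R = False.
  clause (R || V) is falsified — backtrack.
So V = True.
  then (!R || !V) forces R = False.
Try A = False:
  (A || !Q || !S) forces Q = False.
  clause (A || Q) is falsified — backtrack.
So A = True.
  then (!A || !P) forces P = False.
Set Q = False.
All clauses satisfied.

C: True, U: True, M: False, S: True, V: True, R: False, N: False, A: True, P: False, Q: False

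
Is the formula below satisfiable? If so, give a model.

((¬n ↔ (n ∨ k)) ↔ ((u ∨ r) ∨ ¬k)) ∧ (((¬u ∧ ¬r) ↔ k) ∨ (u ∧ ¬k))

u: False, n: True, k: True, r: False

  (¬n ↔ (n ∨ k)) ↔ ((u ∨ r) ∨ ¬k) = True
    ¬n ↔ (n ∨ k) = False
      ¬n = False
      n ∨ k = True
    (u ∨ r) ∨ ¬k = False
      u ∨ r = False
      ¬k = False
  ((¬u ∧ ¬r) ↔ k) ∨ (u ∧ ¬k) = True
    (¬u ∧ ¬r) ↔ k = True
      ¬u ∧ ¬r = True
        ¬u = True
        ¬r = True
    u ∧ ¬k = False
      ¬k = False
Both conjuncts True, so the formula holds.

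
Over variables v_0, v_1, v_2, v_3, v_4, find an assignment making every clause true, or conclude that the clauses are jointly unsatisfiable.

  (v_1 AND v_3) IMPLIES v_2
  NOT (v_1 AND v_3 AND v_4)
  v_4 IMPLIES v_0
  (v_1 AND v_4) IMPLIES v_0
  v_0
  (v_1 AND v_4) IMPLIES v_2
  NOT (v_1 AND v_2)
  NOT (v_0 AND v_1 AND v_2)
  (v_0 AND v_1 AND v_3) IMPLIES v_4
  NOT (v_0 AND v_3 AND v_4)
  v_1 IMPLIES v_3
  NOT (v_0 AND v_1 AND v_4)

Unit clause (v_0) forces v_0 = True.
Try v_1 = True:
  (NOT v_0 OR NOT v_1 OR NOT v_4) forces v_4 = False.
  (NOT v_0 OR NOT v_1 OR NOT v_3 OR v_4) forces v_3 = False.
  clause (NOT v_1 OR v_3) is falsified — backtrack.
So v_1 = False.
Set v_2 = False.
Set v_3 = False.
Set v_4 = False.
All clauses satisfied.

v_0=T, v_1=F, v_2=F, v_3=F, v_4=F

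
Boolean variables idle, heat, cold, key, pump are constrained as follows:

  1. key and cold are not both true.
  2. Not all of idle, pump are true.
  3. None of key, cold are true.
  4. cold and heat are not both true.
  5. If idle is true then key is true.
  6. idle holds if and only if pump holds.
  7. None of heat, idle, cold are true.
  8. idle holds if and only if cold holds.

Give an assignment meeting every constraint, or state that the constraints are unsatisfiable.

idle = False, heat = False, cold = False, key = False, pump = False

  (1) key=F, cold=F — not both ✓
  (2) {idle, pump}: 0/2 true — not all ✓
  (3) {key, cold}: 0 true — none ✓
  (4) cold=F, heat=F — not both ✓
  (5) idle=F ⇒ key: vacuous ✓
  (6) idle=F, pump=F — same ✓
  (7) {heat, idle, cold}: 0 true — none ✓
  (8) idle=F, cold=F — same ✓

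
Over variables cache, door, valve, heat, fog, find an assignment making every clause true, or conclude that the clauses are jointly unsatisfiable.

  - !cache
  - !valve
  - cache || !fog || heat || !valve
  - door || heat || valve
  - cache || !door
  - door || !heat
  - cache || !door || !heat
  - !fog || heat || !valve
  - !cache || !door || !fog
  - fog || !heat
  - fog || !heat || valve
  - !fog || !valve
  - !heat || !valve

No satisfying assignment exists.

Case cache = True:
  Clause (!cache) is falsified — contradiction.
Case cache = False:
  (!valve) forces valve = False.
  (cache || !door) forces door = False.
  (door || heat || valve) forces heat = True.
  Clause (door || !heat) is falsified — contradiction.
Both cases fail, so the formula is unsatisfiable.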